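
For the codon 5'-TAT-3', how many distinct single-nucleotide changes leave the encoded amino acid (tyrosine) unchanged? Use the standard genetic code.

Position 1: none → 0 synonymous.
Position 2: none → 0 synonymous.
Position 3: TAC → 1 synonymous.
Total: 0 + 0 + 1 = 1.

1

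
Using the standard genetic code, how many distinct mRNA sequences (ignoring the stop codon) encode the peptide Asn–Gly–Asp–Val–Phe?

128

Asn: 2 codons.
Gly: 4 codons.
Asp: 2 codons.
Val: 4 codons.
Phe: 2 codons.
2 × 4 × 2 × 4 × 2 = 128.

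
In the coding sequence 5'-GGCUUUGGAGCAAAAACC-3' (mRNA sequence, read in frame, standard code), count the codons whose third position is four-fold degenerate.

Codon 1 GGC (Gly): third position 4-fold.
Codon 2 UUU (Phe): third position 2-fold.
Codon 3 GGA (Gly): third position 4-fold.
Codon 4 GCA (Ala): third position 4-fold.
Codon 5 AAA (Lys): third position 2-fold.
Codon 6 ACC (Thr): third position 4-fold.
Four-fold degenerate third positions: 4.

4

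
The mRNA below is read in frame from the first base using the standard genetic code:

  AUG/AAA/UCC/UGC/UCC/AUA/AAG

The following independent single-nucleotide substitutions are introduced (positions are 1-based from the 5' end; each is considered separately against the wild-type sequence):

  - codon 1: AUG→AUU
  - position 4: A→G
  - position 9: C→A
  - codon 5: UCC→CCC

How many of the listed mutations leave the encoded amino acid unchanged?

1

Codon 1: AUG (Met) → AUU (Ile) — missense.
Codon 2: AAA (Lys) → GAA (Glu) — missense.
Codon 3: UCC (Ser) → UCA (Ser) — synonymous.
Codon 5: UCC (Ser) → CCC (Pro) — missense.
Synonymous: 1 of 4.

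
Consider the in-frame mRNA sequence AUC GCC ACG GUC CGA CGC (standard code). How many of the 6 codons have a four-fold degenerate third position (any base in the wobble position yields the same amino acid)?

5

Codon 1 AUC (Ile): third position 3-fold.
Codon 2 GCC (Ala): third position 4-fold.
Codon 3 ACG (Thr): third position 4-fold.
Codon 4 GUC (Val): third position 4-fold.
Codon 5 CGA (Arg): third position 4-fold.
Codon 6 CGC (Arg): third position 4-fold.
Four-fold degenerate third positions: 5.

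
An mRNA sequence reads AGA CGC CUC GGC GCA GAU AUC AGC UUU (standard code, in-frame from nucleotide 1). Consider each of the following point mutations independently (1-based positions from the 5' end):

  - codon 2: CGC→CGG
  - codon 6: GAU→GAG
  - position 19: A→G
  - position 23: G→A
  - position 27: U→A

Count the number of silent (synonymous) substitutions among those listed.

Codon 2: CGC (Arg) → CGG (Arg) — synonymous.
Codon 6: GAU (Asp) → GAG (Glu) — missense.
Codon 7: AUC (Ile) → GUC (Val) — missense.
Codon 8: AGC (Ser) → AAC (Asn) — missense.
Codon 9: UUU (Phe) → UUA (Leu) — missense.
Synonymous: 1 of 5.

1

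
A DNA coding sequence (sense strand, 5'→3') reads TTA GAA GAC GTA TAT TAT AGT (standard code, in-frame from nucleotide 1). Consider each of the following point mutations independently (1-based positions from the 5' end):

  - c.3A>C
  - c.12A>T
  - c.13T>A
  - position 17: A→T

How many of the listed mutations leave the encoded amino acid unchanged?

1

Codon 1: TTA (Leu) → TTC (Phe) — missense.
Codon 4: GTA (Val) → GTT (Val) — synonymous.
Codon 5: TAT (Tyr) → AAT (Asn) — missense.
Codon 6: TAT (Tyr) → TTT (Phe) — missense.
Synonymous: 1 of 4.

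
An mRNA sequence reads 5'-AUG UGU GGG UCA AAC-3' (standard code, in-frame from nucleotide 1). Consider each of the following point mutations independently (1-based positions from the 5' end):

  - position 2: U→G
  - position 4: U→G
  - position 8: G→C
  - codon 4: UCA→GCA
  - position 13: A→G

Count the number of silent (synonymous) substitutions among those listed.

Codon 1: AUG (Met) → AGG (Arg) — missense.
Codon 2: UGU (Cys) → GGU (Gly) — missense.
Codon 3: GGG (Gly) → GCG (Ala) — missense.
Codon 4: UCA (Ser) → GCA (Ala) — missense.
Codon 5: AAC (Asn) → GAC (Asp) — missense.
Synonymous: 0 of 5.

0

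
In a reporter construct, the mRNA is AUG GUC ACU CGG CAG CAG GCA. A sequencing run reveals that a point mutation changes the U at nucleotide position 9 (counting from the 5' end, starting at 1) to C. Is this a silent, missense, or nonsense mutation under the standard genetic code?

silent

Position 9 falls in codon 3: ACU → Thr.
After the substitution the codon is ACC → Thr.
Both encode Thr, so the change is synonymous.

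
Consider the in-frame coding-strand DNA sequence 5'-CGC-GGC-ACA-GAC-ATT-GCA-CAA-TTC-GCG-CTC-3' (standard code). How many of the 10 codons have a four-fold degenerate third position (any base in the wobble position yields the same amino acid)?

Codon 1 CGC (Arg): third position 4-fold.
Codon 2 GGC (Gly): third position 4-fold.
Codon 3 ACA (Thr): third position 4-fold.
Codon 4 GAC (Asp): third position 2-fold.
Codon 5 ATT (Ile): third position 3-fold.
Codon 6 GCA (Ala): third position 4-fold.
Codon 7 CAA (Gln): third position 2-fold.
Codon 8 TTC (Phe): third position 2-fold.
Codon 9 GCG (Ala): third position 4-fold.
Codon 10 CTC (Leu): third position 4-fold.
Four-fold degenerate third positions: 6.

6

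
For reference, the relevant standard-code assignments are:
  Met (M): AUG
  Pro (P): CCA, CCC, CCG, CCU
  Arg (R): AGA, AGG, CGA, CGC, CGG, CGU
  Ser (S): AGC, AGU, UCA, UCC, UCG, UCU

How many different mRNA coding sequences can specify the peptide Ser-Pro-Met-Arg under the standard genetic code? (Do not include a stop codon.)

144

Ser: 6 codons.
Pro: 4 codons.
Met: 1 codon.
Arg: 6 codons.
6 × 4 × 1 × 6 = 144.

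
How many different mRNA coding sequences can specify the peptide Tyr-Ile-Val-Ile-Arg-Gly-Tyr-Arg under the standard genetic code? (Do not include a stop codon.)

20736

Tyr: 2 codons.
Ile: 3 codons.
Val: 4 codons.
Ile: 3 codons.
Arg: 6 codons.
Gly: 4 codons.
Tyr: 2 codons.
Arg: 6 codons.
2 × 3 × 4 × 3 × 6 × 4 × 2 × 6 = 20736.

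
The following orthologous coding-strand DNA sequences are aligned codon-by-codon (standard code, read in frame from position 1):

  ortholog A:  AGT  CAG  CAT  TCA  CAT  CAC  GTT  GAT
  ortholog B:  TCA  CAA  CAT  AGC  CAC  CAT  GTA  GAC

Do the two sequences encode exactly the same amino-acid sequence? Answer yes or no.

Codon 1: AGT Ser / TCA Ser — synonymous.
Codon 2: CAG Gln / CAA Gln — synonymous.
Codon 3: CAT His / CAT His — identical.
Codon 4: TCA Ser / AGC Ser — synonymous.
Codon 5: CAT His / CAC His — synonymous.
Codon 6: CAC His / CAT His — synonymous.
Codon 7: GTT Val / GTA Val — synonymous.
Codon 8: GAT Asp / GAC Asp — synonymous.
Nonsynonymous differences: 0 → same protein.

yes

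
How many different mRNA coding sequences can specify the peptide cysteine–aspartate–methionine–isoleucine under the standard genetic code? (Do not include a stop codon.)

12

Cys: 2 codons.
Asp: 2 codons.
Met: 1 codon.
Ile: 3 codons.
2 × 2 × 1 × 3 = 12.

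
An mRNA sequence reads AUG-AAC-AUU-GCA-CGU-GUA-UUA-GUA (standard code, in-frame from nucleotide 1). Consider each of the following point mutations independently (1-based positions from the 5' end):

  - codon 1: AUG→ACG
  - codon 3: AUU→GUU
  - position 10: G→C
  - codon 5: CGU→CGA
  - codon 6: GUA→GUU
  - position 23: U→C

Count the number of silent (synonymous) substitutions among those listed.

2

Codon 1: AUG (Met) → ACG (Thr) — missense.
Codon 3: AUU (Ile) → GUU (Val) — missense.
Codon 4: GCA (Ala) → CCA (Pro) — missense.
Codon 5: CGU (Arg) → CGA (Arg) — synonymous.
Codon 6: GUA (Val) → GUU (Val) — synonymous.
Codon 8: GUA (Val) → GCA (Ala) — missense.
Synonymous: 2 of 6.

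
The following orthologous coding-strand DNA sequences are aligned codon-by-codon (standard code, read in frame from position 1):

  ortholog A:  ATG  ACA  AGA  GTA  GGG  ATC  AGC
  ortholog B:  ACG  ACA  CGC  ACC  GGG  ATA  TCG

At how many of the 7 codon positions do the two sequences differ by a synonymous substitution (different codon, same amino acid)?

3

Codon 1: ATG Met / ACG Thr — nonsynonymous.
Codon 2: ACA Thr / ACA Thr — identical.
Codon 3: AGA Arg / CGC Arg — synonymous.
Codon 4: GTA Val / ACC Thr — nonsynonymous.
Codon 5: GGG Gly / GGG Gly — identical.
Codon 6: ATC Ile / ATA Ile — synonymous.
Codon 7: AGC Ser / TCG Ser — synonymous.
Synonymous differences: 3.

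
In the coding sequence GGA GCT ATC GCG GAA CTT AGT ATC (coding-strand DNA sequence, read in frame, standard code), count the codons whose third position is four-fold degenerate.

4

Codon 1 GGA (Gly): third position 4-fold.
Codon 2 GCT (Ala): third position 4-fold.
Codon 3 ATC (Ile): third position 3-fold.
Codon 4 GCG (Ala): third position 4-fold.
Codon 5 GAA (Glu): third position 2-fold.
Codon 6 CTT (Leu): third position 4-fold.
Codon 7 AGT (Ser): third position 2-fold.
Codon 8 ATC (Ile): third position 3-fold.
Four-fold degenerate third positions: 4.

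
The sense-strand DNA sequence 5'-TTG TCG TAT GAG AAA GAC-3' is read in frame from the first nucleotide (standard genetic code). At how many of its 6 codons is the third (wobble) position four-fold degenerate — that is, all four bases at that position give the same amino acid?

Codon 1 TTG (Leu): third position 2-fold.
Codon 2 TCG (Ser): third position 4-fold.
Codon 3 TAT (Tyr): third position 2-fold.
Codon 4 GAG (Glu): third position 2-fold.
Codon 5 AAA (Lys): third position 2-fold.
Codon 6 GAC (Asp): third position 2-fold.
Four-fold degenerate third positions: 1.

1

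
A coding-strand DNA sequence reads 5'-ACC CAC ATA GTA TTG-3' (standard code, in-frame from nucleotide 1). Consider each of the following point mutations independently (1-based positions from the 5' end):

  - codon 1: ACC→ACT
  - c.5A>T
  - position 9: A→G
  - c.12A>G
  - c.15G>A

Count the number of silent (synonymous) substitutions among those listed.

3

Codon 1: ACC (Thr) → ACT (Thr) — synonymous.
Codon 2: CAC (His) → CTC (Leu) — missense.
Codon 3: ATA (Ile) → ATG (Met) — missense.
Codon 4: GTA (Val) → GTG (Val) — synonymous.
Codon 5: TTG (Leu) → TTA (Leu) — synonymous.
Synonymous: 3 of 5.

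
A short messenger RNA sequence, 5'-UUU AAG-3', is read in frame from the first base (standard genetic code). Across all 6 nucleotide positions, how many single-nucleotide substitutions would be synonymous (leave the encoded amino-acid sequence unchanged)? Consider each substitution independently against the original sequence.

Codon 1 (UUU, Phe): 1 synonymous substitution.
Codon 2 (AAG, Lys): 1 synonymous substitution.
Total: 1 + 1 = 2.

2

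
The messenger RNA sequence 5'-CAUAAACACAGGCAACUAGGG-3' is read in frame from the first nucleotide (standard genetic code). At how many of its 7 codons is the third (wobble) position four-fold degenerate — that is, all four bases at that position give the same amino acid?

Codon 1 CAU (His): third position 2-fold.
Codon 2 AAA (Lys): third position 2-fold.
Codon 3 CAC (His): third position 2-fold.
Codon 4 AGG (Arg): third position 2-fold.
Codon 5 CAA (Gln): third position 2-fold.
Codon 6 CUA (Leu): third position 4-fold.
Codon 7 GGG (Gly): third position 4-fold.
Four-fold degenerate third positions: 2.

2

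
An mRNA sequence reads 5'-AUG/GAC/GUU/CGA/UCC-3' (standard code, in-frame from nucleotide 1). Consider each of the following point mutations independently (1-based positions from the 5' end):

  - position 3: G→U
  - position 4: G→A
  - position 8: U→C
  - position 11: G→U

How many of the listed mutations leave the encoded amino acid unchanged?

Codon 1: AUG (Met) → AUU (Ile) — missense.
Codon 2: GAC (Asp) → AAC (Asn) — missense.
Codon 3: GUU (Val) → GCU (Ala) — missense.
Codon 4: CGA (Arg) → CUA (Leu) — missense.
Synonymous: 0 of 4.

0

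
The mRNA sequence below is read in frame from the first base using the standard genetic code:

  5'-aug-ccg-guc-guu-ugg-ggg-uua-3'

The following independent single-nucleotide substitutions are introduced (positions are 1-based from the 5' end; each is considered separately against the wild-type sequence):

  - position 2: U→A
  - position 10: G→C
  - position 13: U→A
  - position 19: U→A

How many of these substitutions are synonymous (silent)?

0

Codon 1: AUG (Met) → AAG (Lys) — missense.
Codon 4: GUU (Val) → CUU (Leu) — missense.
Codon 5: UGG (Trp) → AGG (Arg) — missense.
Codon 7: UUA (Leu) → AUA (Ile) — missense.
Synonymous: 0 of 4.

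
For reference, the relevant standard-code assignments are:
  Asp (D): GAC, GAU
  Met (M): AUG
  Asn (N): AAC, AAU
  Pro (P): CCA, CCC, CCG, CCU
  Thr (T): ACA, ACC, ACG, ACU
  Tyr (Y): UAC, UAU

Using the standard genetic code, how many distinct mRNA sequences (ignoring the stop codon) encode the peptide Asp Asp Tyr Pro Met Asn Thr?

256

Asp: 2 codons.
Asp: 2 codons.
Tyr: 2 codons.
Pro: 4 codons.
Met: 1 codon.
Asn: 2 codons.
Thr: 4 codons.
2 × 2 × 2 × 4 × 1 × 2 × 4 = 256.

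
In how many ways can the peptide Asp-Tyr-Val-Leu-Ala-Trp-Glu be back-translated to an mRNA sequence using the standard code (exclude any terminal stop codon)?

768

Asp: 2 codons.
Tyr: 2 codons.
Val: 4 codons.
Leu: 6 codons.
Ala: 4 codons.
Trp: 1 codon.
Glu: 2 codons.
2 × 2 × 4 × 6 × 4 × 1 × 2 = 768.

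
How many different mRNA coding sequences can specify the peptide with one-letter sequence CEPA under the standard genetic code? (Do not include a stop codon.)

Cys: 2 codons.
Glu: 2 codons.
Pro: 4 codons.
Ala: 4 codons.
2 × 2 × 4 × 4 = 64.

64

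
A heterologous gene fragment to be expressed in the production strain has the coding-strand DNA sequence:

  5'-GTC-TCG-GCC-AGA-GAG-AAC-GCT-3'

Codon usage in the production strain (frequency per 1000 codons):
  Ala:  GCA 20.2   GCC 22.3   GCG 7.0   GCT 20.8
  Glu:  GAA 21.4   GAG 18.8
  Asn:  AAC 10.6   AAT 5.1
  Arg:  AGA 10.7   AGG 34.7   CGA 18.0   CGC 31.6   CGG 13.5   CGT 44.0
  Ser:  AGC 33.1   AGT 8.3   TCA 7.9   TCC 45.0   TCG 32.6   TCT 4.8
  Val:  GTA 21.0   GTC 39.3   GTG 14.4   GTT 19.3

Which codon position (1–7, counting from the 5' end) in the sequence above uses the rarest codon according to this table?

Codon 1 GTC (Val): 39.3 per 1000.
Codon 2 TCG (Ser): 32.6 per 1000.
Codon 3 GCC (Ala): 22.3 per 1000.
Codon 4 AGA (Arg): 10.7 per 1000.
Codon 5 GAG (Glu): 18.8 per 1000.
Codon 6 AAC (Asn): 10.6 per 1000.
Codon 7 GCT (Ala): 20.8 per 1000.
Lowest frequency is 10.6 at codon 6.

6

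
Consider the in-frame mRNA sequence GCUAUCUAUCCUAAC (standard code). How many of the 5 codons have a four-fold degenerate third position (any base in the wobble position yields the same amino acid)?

2

Codon 1 GCU (Ala): third position 4-fold.
Codon 2 AUC (Ile): third position 3-fold.
Codon 3 UAU (Tyr): third position 2-fold.
Codon 4 CCU (Pro): third position 4-fold.
Codon 5 AAC (Asn): third position 2-fold.
Four-fold degenerate third positions: 2.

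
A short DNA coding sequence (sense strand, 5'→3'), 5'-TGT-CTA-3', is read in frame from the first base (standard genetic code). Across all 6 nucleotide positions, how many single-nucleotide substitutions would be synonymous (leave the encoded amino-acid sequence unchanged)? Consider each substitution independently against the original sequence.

Codon 1 (TGT, Cys): 1 synonymous substitution.
Codon 2 (CTA, Leu): 4 synonymous substitutions.
Total: 1 + 4 = 5.

5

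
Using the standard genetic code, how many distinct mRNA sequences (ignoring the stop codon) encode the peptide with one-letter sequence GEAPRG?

Gly: 4 codons.
Glu: 2 codons.
Ala: 4 codons.
Pro: 4 codons.
Arg: 6 codons.
Gly: 4 codons.
4 × 2 × 4 × 4 × 6 × 4 = 3072.

3072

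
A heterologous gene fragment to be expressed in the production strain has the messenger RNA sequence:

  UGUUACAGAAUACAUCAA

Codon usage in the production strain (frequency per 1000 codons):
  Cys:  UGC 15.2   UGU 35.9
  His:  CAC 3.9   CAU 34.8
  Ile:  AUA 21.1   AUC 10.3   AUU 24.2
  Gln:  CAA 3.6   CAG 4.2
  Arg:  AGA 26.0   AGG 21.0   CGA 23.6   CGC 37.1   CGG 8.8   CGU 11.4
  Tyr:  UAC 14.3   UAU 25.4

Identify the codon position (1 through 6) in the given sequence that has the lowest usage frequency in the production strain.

Codon 1 UGU (Cys): 35.9 per 1000.
Codon 2 UAC (Tyr): 14.3 per 1000.
Codon 3 AGA (Arg): 26.0 per 1000.
Codon 4 AUA (Ile): 21.1 per 1000.
Codon 5 CAU (His): 34.8 per 1000.
Codon 6 CAA (Gln): 3.6 per 1000.
Lowest frequency is 3.6 at codon 6.

6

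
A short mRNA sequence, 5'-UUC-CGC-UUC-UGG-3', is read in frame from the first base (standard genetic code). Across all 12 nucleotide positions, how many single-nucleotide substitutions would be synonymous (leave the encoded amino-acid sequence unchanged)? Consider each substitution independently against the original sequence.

5

Codon 1 (UUC, Phe): 1 synonymous substitution.
Codon 2 (CGC, Arg): 3 synonymous substitutions.
Codon 3 (UUC, Phe): 1 synonymous substitution.
Codon 4 (UGG, Trp): 0 synonymous substitutions.
Total: 1 + 3 + 1 + 0 = 5.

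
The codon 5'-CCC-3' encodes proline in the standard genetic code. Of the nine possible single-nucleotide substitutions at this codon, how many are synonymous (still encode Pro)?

3

Position 1: none → 0 synonymous.
Position 2: none → 0 synonymous.
Position 3: CCT, CCA, CCG → 3 synonymous.
Total: 0 + 0 + 3 = 3.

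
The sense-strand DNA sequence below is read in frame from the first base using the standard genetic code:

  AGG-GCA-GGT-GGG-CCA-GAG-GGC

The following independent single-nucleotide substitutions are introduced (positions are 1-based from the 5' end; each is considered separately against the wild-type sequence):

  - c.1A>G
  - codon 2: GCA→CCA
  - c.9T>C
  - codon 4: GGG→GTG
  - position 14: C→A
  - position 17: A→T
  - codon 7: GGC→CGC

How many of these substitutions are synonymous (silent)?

Codon 1: AGG (Arg) → GGG (Gly) — missense.
Codon 2: GCA (Ala) → CCA (Pro) — missense.
Codon 3: GGT (Gly) → GGC (Gly) — synonymous.
Codon 4: GGG (Gly) → GTG (Val) — missense.
Codon 5: CCA (Pro) → CAA (Gln) — missense.
Codon 6: GAG (Glu) → GTG (Val) — missense.
Codon 7: GGC (Gly) → CGC (Arg) — missense.
Synonymous: 1 of 7.

1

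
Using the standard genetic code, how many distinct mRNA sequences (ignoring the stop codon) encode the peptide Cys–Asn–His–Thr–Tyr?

64

Cys: 2 codons.
Asn: 2 codons.
His: 2 codons.
Thr: 4 codons.
Tyr: 2 codons.
2 × 2 × 2 × 4 × 2 = 64.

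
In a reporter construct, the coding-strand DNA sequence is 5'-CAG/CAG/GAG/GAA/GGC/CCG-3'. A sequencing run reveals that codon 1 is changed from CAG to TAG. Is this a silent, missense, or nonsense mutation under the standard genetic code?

nonsense

Position 1 falls in codon 1: CAG → Gln.
After the substitution the codon is TAG → Stop.
The new codon is a stop codon, so this is a nonsense mutation.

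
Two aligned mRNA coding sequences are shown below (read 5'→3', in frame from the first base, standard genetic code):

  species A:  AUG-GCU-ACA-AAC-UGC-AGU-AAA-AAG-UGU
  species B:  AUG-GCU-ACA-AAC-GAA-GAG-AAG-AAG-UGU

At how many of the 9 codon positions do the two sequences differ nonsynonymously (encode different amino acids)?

Codon 1: AUG Met / AUG Met — identical.
Codon 2: GCU Ala / GCU Ala — identical.
Codon 3: ACA Thr / ACA Thr — identical.
Codon 4: AAC Asn / AAC Asn — identical.
Codon 5: UGC Cys / GAA Glu — nonsynonymous.
Codon 6: AGU Ser / GAG Glu — nonsynonymous.
Codon 7: AAA Lys / AAG Lys — synonymous.
Codon 8: AAG Lys / AAG Lys — identical.
Codon 9: UGU Cys / UGU Cys — identical.
Nonsynonymous differences: 2.

2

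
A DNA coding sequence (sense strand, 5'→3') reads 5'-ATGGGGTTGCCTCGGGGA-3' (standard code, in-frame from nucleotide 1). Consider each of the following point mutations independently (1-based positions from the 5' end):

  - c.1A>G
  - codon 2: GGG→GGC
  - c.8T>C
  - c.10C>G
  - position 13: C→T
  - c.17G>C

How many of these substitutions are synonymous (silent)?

Codon 1: ATG (Met) → GTG (Val) — missense.
Codon 2: GGG (Gly) → GGC (Gly) — synonymous.
Codon 3: TTG (Leu) → TCG (Ser) — missense.
Codon 4: CCT (Pro) → GCT (Ala) — missense.
Codon 5: CGG (Arg) → TGG (Trp) — missense.
Codon 6: GGA (Gly) → GCA (Ala) — missense.
Synonymous: 1 of 6.

1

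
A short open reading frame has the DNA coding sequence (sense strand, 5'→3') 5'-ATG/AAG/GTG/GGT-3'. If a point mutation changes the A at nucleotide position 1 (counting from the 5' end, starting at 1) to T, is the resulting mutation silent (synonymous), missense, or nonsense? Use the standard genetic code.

Position 1 falls in codon 1: ATG → Met.
After the substitution the codon is TTG → Leu.
Met ≠ Leu, so this is a missense mutation.

missense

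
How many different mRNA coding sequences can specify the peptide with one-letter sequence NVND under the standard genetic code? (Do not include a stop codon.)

Asn: 2 codons.
Val: 4 codons.
Asn: 2 codons.
Asp: 2 codons.
2 × 4 × 2 × 2 = 32.

32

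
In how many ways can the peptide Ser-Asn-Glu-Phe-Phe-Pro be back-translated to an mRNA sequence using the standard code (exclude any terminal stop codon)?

384

Ser: 6 codons.
Asn: 2 codons.
Glu: 2 codons.
Phe: 2 codons.
Phe: 2 codons.
Pro: 4 codons.
6 × 2 × 2 × 2 × 2 × 4 = 384.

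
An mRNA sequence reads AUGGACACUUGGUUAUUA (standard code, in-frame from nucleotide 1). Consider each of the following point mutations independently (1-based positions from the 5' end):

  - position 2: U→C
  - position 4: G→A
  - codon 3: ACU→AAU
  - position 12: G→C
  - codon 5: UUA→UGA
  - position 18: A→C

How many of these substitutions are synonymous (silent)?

0

Codon 1: AUG (Met) → ACG (Thr) — missense.
Codon 2: GAC (Asp) → AAC (Asn) — missense.
Codon 3: ACU (Thr) → AAU (Asn) — missense.
Codon 4: UGG (Trp) → UGC (Cys) — missense.
Codon 5: UUA (Leu) → UGA (Stop) — nonsense.
Codon 6: UUA (Leu) → UUC (Phe) — missense.
Synonymous: 0 of 6.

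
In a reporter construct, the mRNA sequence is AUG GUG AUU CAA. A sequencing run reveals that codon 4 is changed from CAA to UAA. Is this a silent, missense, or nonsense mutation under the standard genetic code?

Position 10 falls in codon 4: CAA → Gln.
After the substitution the codon is UAA → Stop.
The new codon is a stop codon, so this is a nonsense mutation.

nonsense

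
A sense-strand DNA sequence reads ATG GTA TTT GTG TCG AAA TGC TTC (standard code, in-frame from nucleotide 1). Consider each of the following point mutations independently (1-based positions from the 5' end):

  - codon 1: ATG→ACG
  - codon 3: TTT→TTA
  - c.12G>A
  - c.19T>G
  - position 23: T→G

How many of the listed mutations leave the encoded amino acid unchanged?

Codon 1: ATG (Met) → ACG (Thr) — missense.
Codon 3: TTT (Phe) → TTA (Leu) — missense.
Codon 4: GTG (Val) → GTA (Val) — synonymous.
Codon 7: TGC (Cys) → GGC (Gly) — missense.
Codon 8: TTC (Phe) → TGC (Cys) — missense.
Synonymous: 1 of 5.

1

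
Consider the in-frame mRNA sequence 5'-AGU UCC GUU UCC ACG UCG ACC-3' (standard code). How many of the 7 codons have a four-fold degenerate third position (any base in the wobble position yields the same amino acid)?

Codon 1 AGU (Ser): third position 2-fold.
Codon 2 UCC (Ser): third position 4-fold.
Codon 3 GUU (Val): third position 4-fold.
Codon 4 UCC (Ser): third position 4-fold.
Codon 5 ACG (Thr): third position 4-fold.
Codon 6 UCG (Ser): third position 4-fold.
Codon 7 ACC (Thr): third position 4-fold.
Four-fold degenerate third positions: 6.

6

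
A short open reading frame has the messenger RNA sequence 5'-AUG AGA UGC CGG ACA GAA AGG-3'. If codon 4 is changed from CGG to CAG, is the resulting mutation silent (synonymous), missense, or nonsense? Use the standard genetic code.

Position 11 falls in codon 4: CGG → Arg.
After the substitution the codon is CAG → Gln.
Arg ≠ Gln, so this is a missense mutation.

missense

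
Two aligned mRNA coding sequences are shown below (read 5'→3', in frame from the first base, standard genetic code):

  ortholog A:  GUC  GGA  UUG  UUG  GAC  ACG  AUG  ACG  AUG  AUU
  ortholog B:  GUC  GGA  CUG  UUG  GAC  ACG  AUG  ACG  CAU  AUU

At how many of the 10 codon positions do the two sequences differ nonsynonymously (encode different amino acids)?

1

Codon 1: GUC Val / GUC Val — identical.
Codon 2: GGA Gly / GGA Gly — identical.
Codon 3: UUG Leu / CUG Leu — synonymous.
Codon 4: UUG Leu / UUG Leu — identical.
Codon 5: GAC Asp / GAC Asp — identical.
Codon 6: ACG Thr / ACG Thr — identical.
Codon 7: AUG Met / AUG Met — identical.
Codon 8: ACG Thr / ACG Thr — identical.
Codon 9: AUG Met / CAU His — nonsynonymous.
Codon 10: AUU Ile / AUU Ile — identical.
Nonsynonymous differences: 1.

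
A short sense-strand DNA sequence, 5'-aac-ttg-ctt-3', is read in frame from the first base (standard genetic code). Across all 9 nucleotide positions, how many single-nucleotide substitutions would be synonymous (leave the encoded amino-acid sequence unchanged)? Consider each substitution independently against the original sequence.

Codon 1 (AAC, Asn): 1 synonymous substitution.
Codon 2 (TTG, Leu): 2 synonymous substitutions.
Codon 3 (CTT, Leu): 3 synonymous substitutions.
Total: 1 + 2 + 3 = 6.

6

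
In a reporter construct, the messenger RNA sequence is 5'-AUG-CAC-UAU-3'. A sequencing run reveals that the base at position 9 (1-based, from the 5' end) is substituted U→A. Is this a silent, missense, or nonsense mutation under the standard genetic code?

nonsense

Position 9 falls in codon 3: UAU → Tyr.
After the substitution the codon is UAA → Stop.
The new codon is a stop codon, so this is a nonsense mutation.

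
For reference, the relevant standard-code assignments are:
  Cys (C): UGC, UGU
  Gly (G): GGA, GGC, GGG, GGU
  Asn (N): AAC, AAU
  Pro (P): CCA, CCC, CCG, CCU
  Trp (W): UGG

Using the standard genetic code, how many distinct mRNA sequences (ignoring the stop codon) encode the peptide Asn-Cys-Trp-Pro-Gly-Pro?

Asn: 2 codons.
Cys: 2 codons.
Trp: 1 codon.
Pro: 4 codons.
Gly: 4 codons.
Pro: 4 codons.
2 × 2 × 1 × 4 × 4 × 4 = 256.

256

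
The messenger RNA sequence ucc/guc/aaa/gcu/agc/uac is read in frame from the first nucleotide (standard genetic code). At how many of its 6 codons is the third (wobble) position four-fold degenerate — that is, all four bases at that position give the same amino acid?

3

Codon 1 UCC (Ser): third position 4-fold.
Codon 2 GUC (Val): third position 4-fold.
Codon 3 AAA (Lys): third position 2-fold.
Codon 4 GCU (Ala): third position 4-fold.
Codon 5 AGC (Ser): third position 2-fold.
Codon 6 UAC (Tyr): third position 2-fold.
Four-fold degenerate third positions: 3.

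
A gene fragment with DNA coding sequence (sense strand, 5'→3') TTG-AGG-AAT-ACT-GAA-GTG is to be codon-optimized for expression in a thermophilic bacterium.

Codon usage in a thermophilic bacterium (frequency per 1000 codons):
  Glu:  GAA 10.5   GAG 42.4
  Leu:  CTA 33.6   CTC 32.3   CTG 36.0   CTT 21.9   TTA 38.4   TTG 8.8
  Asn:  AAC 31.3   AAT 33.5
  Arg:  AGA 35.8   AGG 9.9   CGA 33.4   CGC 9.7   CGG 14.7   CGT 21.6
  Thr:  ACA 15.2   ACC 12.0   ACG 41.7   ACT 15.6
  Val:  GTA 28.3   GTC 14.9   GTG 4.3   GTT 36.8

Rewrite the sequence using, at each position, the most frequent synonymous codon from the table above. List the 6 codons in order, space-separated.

TTA AGA AAT ACG GAG GTT

Codon 1 (Leu): best is TTA at 38.4.
Codon 2 (Arg): best is AGA at 35.8.
Codon 3 (Asn): best is AAT at 33.5.
Codon 4 (Thr): best is ACG at 41.7.
Codon 5 (Glu): best is GAG at 42.4.
Codon 6 (Val): best is GTT at 36.8.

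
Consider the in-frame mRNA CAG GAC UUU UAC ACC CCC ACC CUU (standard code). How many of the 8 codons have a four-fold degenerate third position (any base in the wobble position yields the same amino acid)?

4

Codon 1 CAG (Gln): third position 2-fold.
Codon 2 GAC (Asp): third position 2-fold.
Codon 3 UUU (Phe): third position 2-fold.
Codon 4 UAC (Tyr): third position 2-fold.
Codon 5 ACC (Thr): third position 4-fold.
Codon 6 CCC (Pro): third position 4-fold.
Codon 7 ACC (Thr): third position 4-fold.
Codon 8 CUU (Leu): third position 4-fold.
Four-fold degenerate third positions: 4.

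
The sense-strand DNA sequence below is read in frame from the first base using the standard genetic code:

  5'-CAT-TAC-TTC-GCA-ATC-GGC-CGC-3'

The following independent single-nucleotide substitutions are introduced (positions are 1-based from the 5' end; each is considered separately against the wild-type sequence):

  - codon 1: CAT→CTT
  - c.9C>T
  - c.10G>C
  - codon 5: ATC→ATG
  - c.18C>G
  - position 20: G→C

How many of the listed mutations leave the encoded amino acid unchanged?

Codon 1: CAT (His) → CTT (Leu) — missense.
Codon 3: TTC (Phe) → TTT (Phe) — synonymous.
Codon 4: GCA (Ala) → CCA (Pro) — missense.
Codon 5: ATC (Ile) → ATG (Met) — missense.
Codon 6: GGC (Gly) → GGG (Gly) — synonymous.
Codon 7: CGC (Arg) → CCC (Pro) — missense.
Synonymous: 2 of 6.

2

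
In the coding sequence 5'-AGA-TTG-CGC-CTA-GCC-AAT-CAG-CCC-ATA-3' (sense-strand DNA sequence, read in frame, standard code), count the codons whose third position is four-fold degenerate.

Codon 1 AGA (Arg): third position 2-fold.
Codon 2 TTG (Leu): third position 2-fold.
Codon 3 CGC (Arg): third position 4-fold.
Codon 4 CTA (Leu): third position 4-fold.
Codon 5 GCC (Ala): third position 4-fold.
Codon 6 AAT (Asn): third position 2-fold.
Codon 7 CAG (Gln): third position 2-fold.
Codon 8 CCC (Pro): third position 4-fold.
Codon 9 ATA (Ile): third position 3-fold.
Four-fold degenerate third positions: 4.

4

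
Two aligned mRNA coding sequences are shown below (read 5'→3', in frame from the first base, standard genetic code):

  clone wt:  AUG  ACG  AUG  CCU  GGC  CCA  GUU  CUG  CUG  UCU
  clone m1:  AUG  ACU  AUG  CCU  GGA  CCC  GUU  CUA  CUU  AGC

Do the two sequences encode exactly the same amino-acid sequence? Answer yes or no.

yes

Codon 1: AUG Met / AUG Met — identical.
Codon 2: ACG Thr / ACU Thr — synonymous.
Codon 3: AUG Met / AUG Met — identical.
Codon 4: CCU Pro / CCU Pro — identical.
Codon 5: GGC Gly / GGA Gly — synonymous.
Codon 6: CCA Pro / CCC Pro — synonymous.
Codon 7: GUU Val / GUU Val — identical.
Codon 8: CUG Leu / CUA Leu — synonymous.
Codon 9: CUG Leu / CUU Leu — synonymous.
Codon 10: UCU Ser / AGC Ser — synonymous.
Nonsynonymous differences: 0 → same protein.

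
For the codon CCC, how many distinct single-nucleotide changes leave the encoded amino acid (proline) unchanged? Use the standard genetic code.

Position 1: none → 0 synonymous.
Position 2: none → 0 synonymous.
Position 3: CCU, CCA, CCG → 3 synonymous.
Total: 0 + 0 + 3 = 3.

3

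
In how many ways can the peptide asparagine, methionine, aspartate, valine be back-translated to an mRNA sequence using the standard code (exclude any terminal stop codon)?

16

Asn: 2 codons.
Met: 1 codon.
Asp: 2 codons.
Val: 4 codons.
2 × 1 × 2 × 4 = 16.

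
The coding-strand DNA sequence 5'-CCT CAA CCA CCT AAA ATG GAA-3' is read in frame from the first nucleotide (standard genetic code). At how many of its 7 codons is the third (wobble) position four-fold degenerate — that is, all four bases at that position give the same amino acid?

3

Codon 1 CCT (Pro): third position 4-fold.
Codon 2 CAA (Gln): third position 2-fold.
Codon 3 CCA (Pro): third position 4-fold.
Codon 4 CCT (Pro): third position 4-fold.
Codon 5 AAA (Lys): third position 2-fold.
Codon 6 ATG (Met): third position 1-fold.
Codon 7 GAA (Glu): third position 2-fold.
Four-fold degenerate third positions: 3.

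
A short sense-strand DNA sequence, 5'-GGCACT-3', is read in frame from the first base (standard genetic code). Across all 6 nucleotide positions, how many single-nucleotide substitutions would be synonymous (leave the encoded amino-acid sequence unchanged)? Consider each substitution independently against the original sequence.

Codon 1 (GGC, Gly): 3 synonymous substitutions.
Codon 2 (ACT, Thr): 3 synonymous substitutions.
Total: 3 + 3 = 6.

6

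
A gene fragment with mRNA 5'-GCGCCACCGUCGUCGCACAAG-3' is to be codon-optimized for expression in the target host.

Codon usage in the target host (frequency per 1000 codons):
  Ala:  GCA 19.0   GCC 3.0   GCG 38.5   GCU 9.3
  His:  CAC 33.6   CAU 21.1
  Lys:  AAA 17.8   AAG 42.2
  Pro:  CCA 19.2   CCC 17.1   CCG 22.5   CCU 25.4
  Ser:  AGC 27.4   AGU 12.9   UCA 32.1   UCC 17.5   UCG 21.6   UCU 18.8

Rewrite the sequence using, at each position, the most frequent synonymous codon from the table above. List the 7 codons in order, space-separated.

GCG CCU CCU UCA UCA CAC AAG

Codon 1 (Ala): best is GCG at 38.5.
Codon 2 (Pro): best is CCU at 25.4.
Codon 3 (Pro): best is CCU at 25.4.
Codon 4 (Ser): best is UCA at 32.1.
Codon 5 (Ser): best is UCA at 32.1.
Codon 6 (His): best is CAC at 33.6.
Codon 7 (Lys): best is AAG at 42.2.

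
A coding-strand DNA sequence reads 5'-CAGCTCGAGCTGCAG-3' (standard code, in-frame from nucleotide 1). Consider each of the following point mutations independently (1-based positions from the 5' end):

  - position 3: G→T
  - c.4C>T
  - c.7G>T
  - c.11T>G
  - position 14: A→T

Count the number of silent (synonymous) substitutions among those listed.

Codon 1: CAG (Gln) → CAT (His) — missense.
Codon 2: CTC (Leu) → TTC (Phe) — missense.
Codon 3: GAG (Glu) → TAG (Stop) — nonsense.
Codon 4: CTG (Leu) → CGG (Arg) — missense.
Codon 5: CAG (Gln) → CTG (Leu) — missense.
Synonymous: 0 of 5.

0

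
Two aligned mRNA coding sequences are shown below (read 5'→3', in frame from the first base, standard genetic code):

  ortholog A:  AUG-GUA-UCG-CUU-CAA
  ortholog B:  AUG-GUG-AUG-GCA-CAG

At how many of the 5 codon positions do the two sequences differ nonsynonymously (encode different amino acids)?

2

Codon 1: AUG Met / AUG Met — identical.
Codon 2: GUA Val / GUG Val — synonymous.
Codon 3: UCG Ser / AUG Met — nonsynonymous.
Codon 4: CUU Leu / GCA Ala — nonsynonymous.
Codon 5: CAA Gln / CAG Gln — synonymous.
Nonsynonymous differences: 2.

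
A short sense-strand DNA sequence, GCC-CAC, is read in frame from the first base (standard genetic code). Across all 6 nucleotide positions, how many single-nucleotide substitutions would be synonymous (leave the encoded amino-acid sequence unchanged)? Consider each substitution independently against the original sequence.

Codon 1 (GCC, Ala): 3 synonymous substitutions.
Codon 2 (CAC, His): 1 synonymous substitution.
Total: 3 + 1 = 4.

4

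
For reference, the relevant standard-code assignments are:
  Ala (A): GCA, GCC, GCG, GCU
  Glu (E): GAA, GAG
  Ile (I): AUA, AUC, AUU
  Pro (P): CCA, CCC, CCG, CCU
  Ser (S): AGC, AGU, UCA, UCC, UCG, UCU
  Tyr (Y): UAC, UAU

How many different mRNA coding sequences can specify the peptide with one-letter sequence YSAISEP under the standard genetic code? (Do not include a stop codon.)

6912

Tyr: 2 codons.
Ser: 6 codons.
Ala: 4 codons.
Ile: 3 codons.
Ser: 6 codons.
Glu: 2 codons.
Pro: 4 codons.
2 × 6 × 4 × 3 × 6 × 2 × 4 = 6912.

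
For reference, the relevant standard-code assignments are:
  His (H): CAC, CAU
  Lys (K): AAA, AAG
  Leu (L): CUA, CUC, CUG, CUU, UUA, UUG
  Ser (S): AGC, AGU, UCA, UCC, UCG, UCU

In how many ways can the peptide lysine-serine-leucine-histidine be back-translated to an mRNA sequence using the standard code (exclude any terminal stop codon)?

144

Lys: 2 codons.
Ser: 6 codons.
Leu: 6 codons.
His: 2 codons.
2 × 6 × 6 × 2 = 144.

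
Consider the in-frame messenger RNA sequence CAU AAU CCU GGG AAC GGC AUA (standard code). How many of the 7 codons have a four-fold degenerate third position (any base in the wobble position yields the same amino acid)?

Codon 1 CAU (His): third position 2-fold.
Codon 2 AAU (Asn): third position 2-fold.
Codon 3 CCU (Pro): third position 4-fold.
Codon 4 GGG (Gly): third position 4-fold.
Codon 5 AAC (Asn): third position 2-fold.
Codon 6 GGC (Gly): third position 4-fold.
Codon 7 AUA (Ile): third position 3-fold.
Four-fold degenerate third positions: 3.

3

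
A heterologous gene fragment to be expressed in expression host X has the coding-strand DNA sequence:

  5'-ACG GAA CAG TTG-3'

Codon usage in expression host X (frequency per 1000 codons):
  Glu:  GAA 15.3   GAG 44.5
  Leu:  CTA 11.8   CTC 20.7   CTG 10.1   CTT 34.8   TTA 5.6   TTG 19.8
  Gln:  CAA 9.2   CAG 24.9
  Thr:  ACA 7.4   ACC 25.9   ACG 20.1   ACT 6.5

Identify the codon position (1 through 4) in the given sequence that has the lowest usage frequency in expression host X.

2

Codon 1 ACG (Thr): 20.1 per 1000.
Codon 2 GAA (Glu): 15.3 per 1000.
Codon 3 CAG (Gln): 24.9 per 1000.
Codon 4 TTG (Leu): 19.8 per 1000.
Lowest frequency is 15.3 at codon 2.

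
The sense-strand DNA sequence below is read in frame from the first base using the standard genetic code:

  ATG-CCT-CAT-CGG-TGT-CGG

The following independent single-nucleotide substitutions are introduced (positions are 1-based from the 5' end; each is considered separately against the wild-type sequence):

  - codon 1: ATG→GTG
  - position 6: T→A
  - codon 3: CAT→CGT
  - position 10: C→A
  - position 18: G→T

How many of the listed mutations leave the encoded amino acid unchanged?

Codon 1: ATG (Met) → GTG (Val) — missense.
Codon 2: CCT (Pro) → CCA (Pro) — synonymous.
Codon 3: CAT (His) → CGT (Arg) — missense.
Codon 4: CGG (Arg) → AGG (Arg) — synonymous.
Codon 6: CGG (Arg) → CGT (Arg) — synonymous.
Synonymous: 3 of 5.

3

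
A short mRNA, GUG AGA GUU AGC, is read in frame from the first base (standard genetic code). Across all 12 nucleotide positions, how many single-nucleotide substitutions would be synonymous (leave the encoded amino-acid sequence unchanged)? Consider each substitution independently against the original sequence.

9

Codon 1 (GUG, Val): 3 synonymous substitutions.
Codon 2 (AGA, Arg): 2 synonymous substitutions.
Codon 3 (GUU, Val): 3 synonymous substitutions.
Codon 4 (AGC, Ser): 1 synonymous substitution.
Total: 3 + 2 + 3 + 1 = 9.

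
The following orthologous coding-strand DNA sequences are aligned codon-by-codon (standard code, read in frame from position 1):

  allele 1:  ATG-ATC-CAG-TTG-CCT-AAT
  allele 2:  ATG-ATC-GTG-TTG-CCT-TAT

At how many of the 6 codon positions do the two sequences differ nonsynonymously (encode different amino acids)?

Codon 1: ATG Met / ATG Met — identical.
Codon 2: ATC Ile / ATC Ile — identical.
Codon 3: CAG Gln / GTG Val — nonsynonymous.
Codon 4: TTG Leu / TTG Leu — identical.
Codon 5: CCT Pro / CCT Pro — identical.
Codon 6: AAT Asn / TAT Tyr — nonsynonymous.
Nonsynonymous differences: 2.

2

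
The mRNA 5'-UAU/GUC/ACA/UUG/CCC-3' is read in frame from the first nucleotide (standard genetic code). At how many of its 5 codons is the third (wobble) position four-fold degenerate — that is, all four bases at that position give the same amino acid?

3

Codon 1 UAU (Tyr): third position 2-fold.
Codon 2 GUC (Val): third position 4-fold.
Codon 3 ACA (Thr): third position 4-fold.
Codon 4 UUG (Leu): third position 2-fold.
Codon 5 CCC (Pro): third position 4-fold.
Four-fold degenerate third positions: 3.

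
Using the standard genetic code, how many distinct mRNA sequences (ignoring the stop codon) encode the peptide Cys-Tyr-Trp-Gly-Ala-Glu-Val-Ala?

2048

Cys: 2 codons.
Tyr: 2 codons.
Trp: 1 codon.
Gly: 4 codons.
Ala: 4 codons.
Glu: 2 codons.
Val: 4 codons.
Ala: 4 codons.
2 × 2 × 1 × 4 × 4 × 2 × 4 × 4 = 2048.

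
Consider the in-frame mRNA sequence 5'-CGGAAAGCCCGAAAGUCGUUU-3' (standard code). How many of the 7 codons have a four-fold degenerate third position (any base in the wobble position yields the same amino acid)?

Codon 1 CGG (Arg): third position 4-fold.
Codon 2 AAA (Lys): third position 2-fold.
Codon 3 GCC (Ala): third position 4-fold.
Codon 4 CGA (Arg): third position 4-fold.
Codon 5 AAG (Lys): third position 2-fold.
Codon 6 UCG (Ser): third position 4-fold.
Codon 7 UUU (Phe): third position 2-fold.
Four-fold degenerate third positions: 4.

4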